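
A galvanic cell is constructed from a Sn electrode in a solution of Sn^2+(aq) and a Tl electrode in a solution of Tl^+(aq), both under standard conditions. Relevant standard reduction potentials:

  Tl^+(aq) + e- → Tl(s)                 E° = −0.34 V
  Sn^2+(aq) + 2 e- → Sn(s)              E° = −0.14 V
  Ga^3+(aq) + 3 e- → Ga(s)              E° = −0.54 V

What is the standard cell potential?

+0.20 V

The Sn²⁺/Sn couple has the higher E°, so Sn ion is reduced (cathode) and Tl is oxidized (anode).
E°cell = E°(cathode) − E°(anode) = −0.14 − (−0.34) = +0.20 V.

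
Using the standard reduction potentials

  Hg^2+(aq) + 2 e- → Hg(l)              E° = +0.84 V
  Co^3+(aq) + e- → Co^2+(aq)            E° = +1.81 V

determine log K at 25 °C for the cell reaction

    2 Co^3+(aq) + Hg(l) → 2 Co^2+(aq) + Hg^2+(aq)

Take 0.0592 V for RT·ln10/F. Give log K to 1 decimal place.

log K = 32.8

The Co³⁺/Co²⁺ couple is reduced (cathode); E°cell = +1.81 − (+0.84) = +0.97 V with n = 2.
At equilibrium E = 0, so log K = nE°cell / 0.0592 = (2)(+0.97) / 0.0592 = 32.8.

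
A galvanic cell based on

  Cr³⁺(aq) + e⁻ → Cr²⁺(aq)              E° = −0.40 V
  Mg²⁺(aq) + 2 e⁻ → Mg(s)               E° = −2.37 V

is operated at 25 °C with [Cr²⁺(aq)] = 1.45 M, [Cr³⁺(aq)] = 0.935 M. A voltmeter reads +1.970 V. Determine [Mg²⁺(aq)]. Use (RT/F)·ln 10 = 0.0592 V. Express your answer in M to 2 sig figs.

With Cr³⁺/Cr²⁺ at the cathode and Mg²⁺/Mg at the anode, E°cell = −0.40 − (−2.37) = +1.97 V (n = 2).
Rearranging E = E° − (0.0592/n)·log Q gives log Q = 2(+1.97 − (+1.970))/0.0592 = 0.000.
Balancing electrons gives 2 Cr³⁺(aq) + Mg(s) → 2 Cr²⁺(aq) + Mg²⁺(aq); thus Q = ([Cr²⁺(aq)]^2·[Mg²⁺(aq)]) / [Cr³⁺(aq)]^2.
Isolating [Mg²⁺(aq)] in Q = 10^{0.000} yields log [Mg²⁺(aq)] = −0.381, i.e. 0.42 M.

0.42 M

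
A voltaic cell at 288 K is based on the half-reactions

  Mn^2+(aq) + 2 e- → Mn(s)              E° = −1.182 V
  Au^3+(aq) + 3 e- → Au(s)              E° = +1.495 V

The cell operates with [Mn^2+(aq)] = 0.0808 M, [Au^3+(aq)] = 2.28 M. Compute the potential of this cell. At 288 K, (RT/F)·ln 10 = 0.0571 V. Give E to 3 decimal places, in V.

The Au³⁺/Au couple has the more positive E°, so it is the cathode; Mn²⁺/Mn is the anode.
The standard potential is +1.495 − (−1.182) = +2.677 V and the balanced reaction transfers n = 6 electrons.
For the overall reaction 2 Au^3+(aq) + 3 Mn(s) → 2 Au(s) + 3 Mn^2+(aq), Q = [Mn^2+(aq)]^3 / [Au^3+(aq)]^2 = 0.000101, giving log Q = −3.994.
Applying E = E° − (RT ln10/nF)·log Q gives +2.677 − (0.0571/6)(−3.994) = +2.715 V.

+2.715 V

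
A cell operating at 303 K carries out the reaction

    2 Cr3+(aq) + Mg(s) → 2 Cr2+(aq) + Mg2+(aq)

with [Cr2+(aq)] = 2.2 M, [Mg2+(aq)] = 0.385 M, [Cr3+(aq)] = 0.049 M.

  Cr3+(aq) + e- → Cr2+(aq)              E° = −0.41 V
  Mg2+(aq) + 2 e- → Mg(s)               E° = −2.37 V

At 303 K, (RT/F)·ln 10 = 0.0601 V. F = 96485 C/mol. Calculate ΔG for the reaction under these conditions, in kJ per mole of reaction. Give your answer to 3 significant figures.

With Cr³⁺/Cr²⁺ reduced at the cathode, E°cell = −0.41 − (−2.37) = +1.96 V and n = 2.
Here Q = ([Cr2+(aq)]^2·[Mg2+(aq)]) / [Cr3+(aq)]^2 = 776 (log Q = 2.890), giving E = +1.96 − (0.0601/2)·(2.890) = +1.8732 V.
Then ΔG = −nFE = −2 × 96485 × +1.8732 J/mol = −361 kJ/mol.

−361 kJ/mol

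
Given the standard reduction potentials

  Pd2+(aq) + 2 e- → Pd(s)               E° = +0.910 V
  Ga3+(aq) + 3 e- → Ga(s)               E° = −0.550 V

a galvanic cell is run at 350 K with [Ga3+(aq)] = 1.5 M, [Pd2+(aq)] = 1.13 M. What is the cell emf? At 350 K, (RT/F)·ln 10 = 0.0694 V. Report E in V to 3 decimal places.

Pd²⁺/Pd is reduced (cathode, E° = +0.910 V) and Ga³⁺/Ga is oxidized (anode).
E°cell = E°cat − E°an = +0.910 − (−0.550) = +1.460 V; n = 6.
For the overall reaction 3 Pd2+(aq) + 2 Ga(s) → 3 Pd(s) + 2 Ga3+(aq), Q = [Ga3+(aq)]^2 / [Pd2+(aq)]^3 = 1.56, giving log Q = 0.193.
By the Nernst equation, E = +1.460 − (0.0694/6)·(0.193) = +1.458 V.

+1.458 V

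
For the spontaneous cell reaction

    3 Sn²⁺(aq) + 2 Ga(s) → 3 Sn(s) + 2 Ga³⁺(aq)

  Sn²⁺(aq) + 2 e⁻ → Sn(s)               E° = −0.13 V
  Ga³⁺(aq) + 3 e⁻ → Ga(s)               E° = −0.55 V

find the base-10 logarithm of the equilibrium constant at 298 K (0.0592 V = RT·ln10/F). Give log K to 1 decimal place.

The Sn²⁺/Sn couple is reduced (cathode); E°cell = −0.13 − (−0.55) = +0.42 V with n = 6.
At equilibrium E = 0, so log K = nE°cell / 0.0592 = (6)(+0.42) / 0.0592 = 42.6.

log K = 42.6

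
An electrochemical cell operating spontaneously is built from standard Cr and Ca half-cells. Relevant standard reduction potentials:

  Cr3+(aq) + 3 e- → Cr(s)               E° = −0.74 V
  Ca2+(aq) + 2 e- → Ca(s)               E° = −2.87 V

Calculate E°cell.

Of the two couples in this cell, the one with the more positive reduction potential is reduced at the cathode: here that is Cr³⁺/Cr (−0.74 V); Ca²⁺/Ca (−2.87 V) is the anode.
E°cell = E°(cathode) − E°(anode) = −0.74 − (−2.87) = +2.13 V.

+2.13 V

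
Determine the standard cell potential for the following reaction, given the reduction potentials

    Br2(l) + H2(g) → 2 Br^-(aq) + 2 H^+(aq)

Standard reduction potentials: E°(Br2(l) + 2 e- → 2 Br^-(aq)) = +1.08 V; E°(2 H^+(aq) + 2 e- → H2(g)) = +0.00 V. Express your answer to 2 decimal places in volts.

In the reaction as written, Br2(l) is reduced (cathode) and H^+(aq) is produced by oxidation at the anode.
E°cell = E°(cathode) − E°(anode) = +1.08 − (+0.00) = +1.08 V.
The positive value indicates the reaction is spontaneous as written.

+1.08 V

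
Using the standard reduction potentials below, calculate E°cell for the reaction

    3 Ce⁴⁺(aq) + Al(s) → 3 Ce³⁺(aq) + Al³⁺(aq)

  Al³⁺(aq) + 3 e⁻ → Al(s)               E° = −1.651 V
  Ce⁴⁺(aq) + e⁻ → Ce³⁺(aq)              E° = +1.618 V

In the reaction as written, Ce⁴⁺(aq) is reduced (cathode) and Al³⁺(aq) is produced by oxidation at the anode.
E°cell = E°(cathode) − E°(anode) = +1.618 − (−1.651) = +3.269 V.

+3.269 V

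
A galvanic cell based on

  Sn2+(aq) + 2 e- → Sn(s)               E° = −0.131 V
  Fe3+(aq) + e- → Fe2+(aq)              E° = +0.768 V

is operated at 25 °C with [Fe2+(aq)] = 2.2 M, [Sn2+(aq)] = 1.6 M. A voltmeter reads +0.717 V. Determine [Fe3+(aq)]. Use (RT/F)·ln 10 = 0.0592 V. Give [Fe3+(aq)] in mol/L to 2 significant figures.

The Fe³⁺/Fe²⁺ couple has the larger reduction potential, so it is the cathode: E°cell = +0.768 − (−0.131) = +0.899 V and n = 2.
From the Nernst equation, log Q = n(E° − E)/0.0592 = 2·(+0.899 − (+0.717))/0.0592 = 6.149.
Balancing electrons gives 2 Fe3+(aq) + Sn(s) → 2 Fe2+(aq) + Sn2+(aq); thus Q = ([Fe2+(aq)]^2·[Sn2+(aq)]) / [Fe3+(aq)]^2.
Substituting the known concentrations and solving, log [Fe3+(aq)] = −2.630 and [Fe3+(aq)] = 0.0023 M.

0.0023 M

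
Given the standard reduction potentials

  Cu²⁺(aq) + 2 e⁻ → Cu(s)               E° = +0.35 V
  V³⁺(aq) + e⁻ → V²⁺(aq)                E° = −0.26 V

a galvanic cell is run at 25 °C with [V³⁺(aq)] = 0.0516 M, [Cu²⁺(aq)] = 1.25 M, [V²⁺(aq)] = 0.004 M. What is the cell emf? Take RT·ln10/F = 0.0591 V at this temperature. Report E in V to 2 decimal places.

+0.55 V

Cu²⁺/Cu is reduced (cathode, E° = +0.35 V) and V³⁺/V²⁺ is oxidized (anode).
The standard potential is +0.35 − (−0.26) = +0.61 V and the balanced reaction transfers n = 2 electrons.
For the overall reaction Cu²⁺(aq) + 2 V²⁺(aq) → Cu(s) + 2 V³⁺(aq), Q = [V³⁺(aq)]^2 / ([Cu²⁺(aq)]·[V²⁺(aq)]^2) = 133, giving log Q = 2.124.
By the Nernst equation, E = +0.61 − (0.0591/2)·(2.124) = +0.55 V.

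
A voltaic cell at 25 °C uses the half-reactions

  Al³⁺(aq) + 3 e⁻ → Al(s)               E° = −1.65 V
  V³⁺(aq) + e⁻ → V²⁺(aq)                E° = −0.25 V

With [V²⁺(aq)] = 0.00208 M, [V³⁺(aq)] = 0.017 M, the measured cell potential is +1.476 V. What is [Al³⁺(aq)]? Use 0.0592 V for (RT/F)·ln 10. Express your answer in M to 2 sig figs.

0.077 M

V³⁺/V²⁺ is the cathode (higher E°); E°cell = −0.25 − (−1.65) = +1.40 V with n = 3.
From the Nernst equation, log Q = n(E° − E)/0.0592 = 3·(+1.40 − (+1.476))/0.0592 = −3.851.
The balanced reaction is 3 V³⁺(aq) + Al(s) → 3 V²⁺(aq) + Al³⁺(aq), so Q = ([V²⁺(aq)]^3·[Al³⁺(aq)]) / [V³⁺(aq)]^3.
Substituting the known concentrations and solving, log [Al³⁺(aq)] = −1.114 and [Al³⁺(aq)] = 0.077 M.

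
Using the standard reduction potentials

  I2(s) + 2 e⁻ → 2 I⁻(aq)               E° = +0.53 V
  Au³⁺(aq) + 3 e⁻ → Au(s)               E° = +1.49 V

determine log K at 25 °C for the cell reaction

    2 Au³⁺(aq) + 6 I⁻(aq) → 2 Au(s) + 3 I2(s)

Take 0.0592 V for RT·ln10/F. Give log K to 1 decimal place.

log K = 97.3

The Au³⁺/Au couple is reduced (cathode); E°cell = +1.49 − (+0.53) = +0.96 V with n = 6.
At equilibrium E = 0, so log K = nE°cell / 0.0592 = (6)(+0.96) / 0.0592 = 97.3.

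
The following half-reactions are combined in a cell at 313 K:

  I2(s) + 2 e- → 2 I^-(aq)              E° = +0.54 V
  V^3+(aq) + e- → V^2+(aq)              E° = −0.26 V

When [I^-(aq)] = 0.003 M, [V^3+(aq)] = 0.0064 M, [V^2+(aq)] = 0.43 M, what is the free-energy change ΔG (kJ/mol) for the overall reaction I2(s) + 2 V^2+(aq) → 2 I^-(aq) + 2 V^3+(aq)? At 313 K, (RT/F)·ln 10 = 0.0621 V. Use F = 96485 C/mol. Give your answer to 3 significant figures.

−206 kJ/mol

E°cell = +0.54 − (−0.26) = +0.80 V; the balanced reaction transfers n = 2 electrons.
Here Q = ([I^-(aq)]^2·[V^3+(aq)]^2) / [V^2+(aq)]^2 = 1.99×10^−9 (log Q = −8.700), giving E = +0.80 − (0.0621/2)·(−8.700) = +1.0701 V.
ΔG = −nFE = −(2)(96485)(+1.0701) J/mol = −206 kJ/mol.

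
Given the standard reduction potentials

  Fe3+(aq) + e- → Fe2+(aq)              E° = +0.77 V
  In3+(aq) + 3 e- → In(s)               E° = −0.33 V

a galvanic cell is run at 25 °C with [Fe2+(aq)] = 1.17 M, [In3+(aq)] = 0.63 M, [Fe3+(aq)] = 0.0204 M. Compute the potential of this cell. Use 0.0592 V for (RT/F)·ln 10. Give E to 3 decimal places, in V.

+1.000 V

Since E°(Fe³⁺/Fe²⁺) > E°(In³⁺/In), Fe³⁺/Fe²⁺ serves as the cathode.
E°cell = +0.77 − (−0.33) = +1.10 V, with n = 3 electrons transferred.
For the overall reaction 3 Fe3+(aq) + In(s) → 3 Fe2+(aq) + In3+(aq), Q = ([Fe2+(aq)]^3·[In3+(aq)]) / [Fe3+(aq)]^3 = 1.19×10^5, giving log Q = 5.075.
By the Nernst equation, E = +1.10 − (0.0592/3)·(5.075) = +1.000 V.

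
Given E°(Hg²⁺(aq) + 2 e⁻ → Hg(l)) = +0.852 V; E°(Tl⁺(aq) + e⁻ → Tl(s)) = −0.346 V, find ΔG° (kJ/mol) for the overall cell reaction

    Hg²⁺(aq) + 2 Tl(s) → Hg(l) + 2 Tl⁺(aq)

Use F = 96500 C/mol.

In the reaction as written Hg²⁺(aq) is reduced, so the Hg²⁺/Hg couple is the cathode and Tl⁺/Tl is the anode.
E°cell = +0.852 − (−0.346) = +1.198 V; balancing electrons gives n = 2.
ΔG° = −nFE°cell = −(2)(96500)(+1.198) J/mol = −231 kJ/mol.

−231 kJ/mol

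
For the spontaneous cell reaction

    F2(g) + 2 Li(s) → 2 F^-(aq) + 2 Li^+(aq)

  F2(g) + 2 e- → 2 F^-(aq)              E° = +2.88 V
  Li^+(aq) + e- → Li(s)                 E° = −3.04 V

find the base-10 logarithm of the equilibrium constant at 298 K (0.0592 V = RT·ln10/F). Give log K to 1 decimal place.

The F₂/F⁻ couple is reduced (cathode); E°cell = +2.88 − (−3.04) = +5.92 V with n = 2.
At equilibrium E = 0, so log K = nE°cell / 0.0592 = (2)(+5.92) / 0.0592 = 200.0.

log K = 200.0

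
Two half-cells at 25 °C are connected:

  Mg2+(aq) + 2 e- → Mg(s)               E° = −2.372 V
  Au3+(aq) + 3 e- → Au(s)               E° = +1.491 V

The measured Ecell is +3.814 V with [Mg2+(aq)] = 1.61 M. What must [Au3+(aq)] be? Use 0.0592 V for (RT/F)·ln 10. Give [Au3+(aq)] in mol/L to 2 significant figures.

0.0067 M

Au³⁺/Au is the cathode (higher E°); E°cell = +1.491 − (−2.372) = +3.863 V with n = 6.
Since E = E° − (0.0592/n)·log Q, log Q = n(E° − E)/0.0592 = 4.966.
Balancing electrons gives 2 Au3+(aq) + 3 Mg(s) → 2 Au(s) + 3 Mg2+(aq); thus Q = [Mg2+(aq)]^3 / [Au3+(aq)]^2.
Substituting the known concentrations and solving, log [Au3+(aq)] = −2.173 and [Au3+(aq)] = 0.0067 M.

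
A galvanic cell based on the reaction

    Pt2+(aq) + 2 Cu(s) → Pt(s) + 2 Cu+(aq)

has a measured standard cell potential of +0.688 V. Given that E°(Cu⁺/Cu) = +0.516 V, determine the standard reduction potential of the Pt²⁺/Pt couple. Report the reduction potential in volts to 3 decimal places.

+1.204 V

In the reaction as written the Pt²⁺/Pt couple is reduced (cathode) and Cu⁺/Cu is oxidized (anode), so E°cell = E°(Pt²⁺/Pt) − E°(Cu⁺/Cu).
E°(Pt²⁺/Pt) = E°cell + E°(anode) = +0.688 + (+0.516) = +1.204 V.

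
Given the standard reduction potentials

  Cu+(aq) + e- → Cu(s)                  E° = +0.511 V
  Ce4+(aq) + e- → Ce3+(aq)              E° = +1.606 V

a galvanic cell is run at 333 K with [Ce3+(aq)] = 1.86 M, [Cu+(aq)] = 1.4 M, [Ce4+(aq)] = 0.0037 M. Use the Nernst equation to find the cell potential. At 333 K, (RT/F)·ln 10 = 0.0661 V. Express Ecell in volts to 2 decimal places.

+0.91 V

Since E°(Ce⁴⁺/Ce³⁺) > E°(Cu⁺/Cu), Ce⁴⁺/Ce³⁺ serves as the cathode.
The standard potential is +1.606 − (+0.511) = +1.095 V and the balanced reaction transfers n = 1 electron.
For the overall reaction Ce4+(aq) + Cu(s) → Ce3+(aq) + Cu+(aq), Q = ([Ce3+(aq)]·[Cu+(aq)]) / [Ce4+(aq)] = 704, giving log Q = 2.847.
Applying E = E° − (RT ln10/nF)·log Q gives +1.095 − (0.0661/1)(2.847) = +0.91 V.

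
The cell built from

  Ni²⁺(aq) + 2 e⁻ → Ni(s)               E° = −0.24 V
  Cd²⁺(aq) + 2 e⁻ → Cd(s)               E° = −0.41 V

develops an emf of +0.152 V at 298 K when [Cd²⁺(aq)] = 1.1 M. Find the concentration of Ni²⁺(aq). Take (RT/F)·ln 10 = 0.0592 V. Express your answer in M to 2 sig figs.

0.27 M

Ni²⁺/Ni is the cathode (higher E°); E°cell = −0.24 − (−0.41) = +0.17 V with n = 2.
From the Nernst equation, log Q = n(E° − E)/0.0592 = 2·(+0.17 − (+0.152))/0.0592 = 0.608.
Balancing electrons gives Ni²⁺(aq) + Cd(s) → Ni(s) + Cd²⁺(aq); thus Q = [Cd²⁺(aq)] / [Ni²⁺(aq)].
Substituting the known concentrations and solving, log [Ni²⁺(aq)] = −0.567 and [Ni²⁺(aq)] = 0.27 M.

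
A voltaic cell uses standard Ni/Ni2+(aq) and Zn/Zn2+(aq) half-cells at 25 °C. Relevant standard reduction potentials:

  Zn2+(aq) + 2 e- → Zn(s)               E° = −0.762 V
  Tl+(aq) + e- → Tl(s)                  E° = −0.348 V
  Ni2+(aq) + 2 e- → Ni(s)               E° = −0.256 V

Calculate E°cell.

The Ni²⁺/Ni couple has the higher E°, so Ni ion is reduced (cathode) and Zn is oxidized (anode).
E°cell = E°(cathode) − E°(anode) = −0.256 − (−0.762) = +0.506 V.

+0.506 V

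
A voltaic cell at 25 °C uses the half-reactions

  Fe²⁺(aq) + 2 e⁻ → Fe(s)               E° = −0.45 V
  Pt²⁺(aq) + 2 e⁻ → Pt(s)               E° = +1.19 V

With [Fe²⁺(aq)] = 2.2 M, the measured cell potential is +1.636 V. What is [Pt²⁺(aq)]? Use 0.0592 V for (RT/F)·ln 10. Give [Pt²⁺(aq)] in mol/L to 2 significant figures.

1.6 M

Pt²⁺/Pt is the cathode (higher E°); E°cell = +1.19 − (−0.45) = +1.64 V with n = 2.
From the Nernst equation, log Q = n(E° − E)/0.0592 = 2·(+1.64 − (+1.636))/0.0592 = 0.135.
For Pt²⁺(aq) + Fe(s) → Pt(s) + Fe²⁺(aq), the reaction quotient is Q = [Fe²⁺(aq)] / [Pt²⁺(aq)].
Isolating [Pt²⁺(aq)] in Q = 10^{0.135} yields log [Pt²⁺(aq)] = 0.207, i.e. 1.6 M.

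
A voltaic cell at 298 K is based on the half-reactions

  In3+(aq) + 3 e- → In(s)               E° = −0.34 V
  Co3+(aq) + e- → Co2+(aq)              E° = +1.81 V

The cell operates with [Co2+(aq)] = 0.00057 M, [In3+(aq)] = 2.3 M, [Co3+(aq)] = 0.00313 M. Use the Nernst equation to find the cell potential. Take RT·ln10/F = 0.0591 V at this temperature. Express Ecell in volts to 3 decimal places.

The Co³⁺/Co²⁺ couple has the more positive E°, so it is the cathode; In³⁺/In is the anode.
E°cell = E°cat − E°an = +1.81 − (−0.34) = +2.15 V; n = 3.
The balanced reaction is 3 Co3+(aq) + In(s) → 3 Co2+(aq) + In3+(aq), so Q = ([Co2+(aq)]^3·[In3+(aq)]) / [Co3+(aq)]^3 = 0.0139 and log Q = −1.857.
By the Nernst equation, E = +2.15 − (0.0591/3)·(−1.857) = +2.187 V.

+2.187 V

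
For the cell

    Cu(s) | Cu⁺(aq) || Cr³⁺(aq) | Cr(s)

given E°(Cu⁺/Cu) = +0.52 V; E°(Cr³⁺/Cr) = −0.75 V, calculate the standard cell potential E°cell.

By convention the left-hand electrode in cell notation is the anode (oxidation) and the right-hand electrode is the cathode (reduction).
E°cell = E°(right) − E°(left) = −0.75 − (+0.52) = −1.27 V.
The negative sign shows that, as written, the cell would require an external voltage to drive the reaction.

−1.27 V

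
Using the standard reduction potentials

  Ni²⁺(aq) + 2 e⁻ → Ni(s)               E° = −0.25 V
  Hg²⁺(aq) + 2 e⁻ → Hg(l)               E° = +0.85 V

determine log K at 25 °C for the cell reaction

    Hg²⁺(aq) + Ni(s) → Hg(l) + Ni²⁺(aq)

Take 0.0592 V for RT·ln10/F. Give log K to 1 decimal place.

The Hg²⁺/Hg couple is reduced (cathode); E°cell = +0.85 − (−0.25) = +1.10 V with n = 2.
At equilibrium E = 0, so log K = nE°cell / 0.0592 = (2)(+1.10) / 0.0592 = 37.2.

log K = 37.2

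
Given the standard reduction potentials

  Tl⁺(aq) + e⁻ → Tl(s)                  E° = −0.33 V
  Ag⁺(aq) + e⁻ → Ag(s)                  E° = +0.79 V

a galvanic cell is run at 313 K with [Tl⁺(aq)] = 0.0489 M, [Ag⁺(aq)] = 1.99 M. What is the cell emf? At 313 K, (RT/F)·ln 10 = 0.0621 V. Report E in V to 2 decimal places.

The Ag⁺/Ag couple has the more positive E°, so it is the cathode; Tl⁺/Tl is the anode.
E°cell = +0.79 − (−0.33) = +1.12 V, with n = 1 electron transferred.
Balancing gives Ag⁺(aq) + Tl(s) → Ag(s) + Tl⁺(aq); hence Q = [Tl⁺(aq)] / [Ag⁺(aq)] = 0.0246 (log Q = −1.610).
E = E° − (0.0621/n)·log Q = +1.12 − (0.0621/1)(−1.610) = +1.22 V.

+1.22 V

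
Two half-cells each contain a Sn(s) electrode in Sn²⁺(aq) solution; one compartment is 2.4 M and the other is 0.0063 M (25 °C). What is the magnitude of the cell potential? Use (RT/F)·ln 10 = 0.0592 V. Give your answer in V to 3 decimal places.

For a concentration cell E°cell = 0, since both electrodes use the same couple.
The compartment with the higher Sn²⁺(aq) concentration (2.4 M) acts as the cathode; ions are reduced there and produced at the dilute (0.0063 M) anode.
With n = 2, Ecell = −(0.0592/2)·log([dilute]/[conc]) = −(0.0592/2)·log(0.0063/2.4) = +0.076 V.

0.076 V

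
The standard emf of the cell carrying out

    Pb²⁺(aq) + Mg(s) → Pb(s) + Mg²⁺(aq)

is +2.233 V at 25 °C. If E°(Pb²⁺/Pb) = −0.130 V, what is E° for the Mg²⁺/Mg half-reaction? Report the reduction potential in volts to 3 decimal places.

In the reaction as written the Pb²⁺/Pb couple is reduced (cathode) and Mg²⁺/Mg is oxidized (anode), so E°cell = E°(Pb²⁺/Pb) − E°(Mg²⁺/Mg).
E°(Mg²⁺/Mg) = E°(cathode) − E°cell = −0.130 − (+2.233) = −2.363 V.

−2.363 V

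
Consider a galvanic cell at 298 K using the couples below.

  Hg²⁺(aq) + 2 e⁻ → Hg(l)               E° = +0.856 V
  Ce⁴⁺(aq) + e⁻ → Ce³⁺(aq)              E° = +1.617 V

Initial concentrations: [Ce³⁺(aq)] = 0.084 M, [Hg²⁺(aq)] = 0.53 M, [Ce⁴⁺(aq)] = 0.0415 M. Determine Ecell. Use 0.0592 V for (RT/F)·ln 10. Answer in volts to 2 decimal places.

Since E°(Ce⁴⁺/Ce³⁺) > E°(Hg²⁺/Hg), Ce⁴⁺/Ce³⁺ serves as the cathode.
E°cell = +1.617 − (+0.856) = +0.761 V, with n = 2 electrons transferred.
Balancing gives 2 Ce⁴⁺(aq) + Hg(l) → 2 Ce³⁺(aq) + Hg²⁺(aq); hence Q = ([Ce³⁺(aq)]^2·[Hg²⁺(aq)]) / [Ce⁴⁺(aq)]^2 = 2.17 (log Q = 0.337).
By the Nernst equation, E = +0.761 − (0.0592/2)·(0.337) = +0.75 V.

+0.75 V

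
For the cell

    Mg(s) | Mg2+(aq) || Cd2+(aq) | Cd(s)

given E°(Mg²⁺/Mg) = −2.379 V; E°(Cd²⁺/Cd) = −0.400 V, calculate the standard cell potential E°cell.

+1.979 V

By convention the left-hand electrode in cell notation is the anode (oxidation) and the right-hand electrode is the cathode (reduction).
E°cell = E°(right) − E°(left) = −0.400 − (−2.379) = +1.979 V.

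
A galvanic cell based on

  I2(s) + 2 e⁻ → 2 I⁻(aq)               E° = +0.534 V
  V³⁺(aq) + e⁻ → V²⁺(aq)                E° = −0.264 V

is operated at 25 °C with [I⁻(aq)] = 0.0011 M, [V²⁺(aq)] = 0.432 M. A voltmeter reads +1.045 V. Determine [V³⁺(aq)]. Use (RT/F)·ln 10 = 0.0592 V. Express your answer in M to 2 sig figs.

I₂/I⁻ is the cathode (higher E°); E°cell = +0.534 − (−0.264) = +0.798 V with n = 2.
Since E = E° − (0.0592/n)·log Q, log Q = n(E° − E)/0.0592 = −8.345.
For I2(s) + 2 V²⁺(aq) → 2 I⁻(aq) + 2 V³⁺(aq), the reaction quotient is Q = ([I⁻(aq)]^2·[V³⁺(aq)]^2) / [V²⁺(aq)]^2.
Isolating [V³⁺(aq)] in Q = 10^{−8.345} yields log [V³⁺(aq)] = −1.578, i.e. 0.026 M.

0.026 M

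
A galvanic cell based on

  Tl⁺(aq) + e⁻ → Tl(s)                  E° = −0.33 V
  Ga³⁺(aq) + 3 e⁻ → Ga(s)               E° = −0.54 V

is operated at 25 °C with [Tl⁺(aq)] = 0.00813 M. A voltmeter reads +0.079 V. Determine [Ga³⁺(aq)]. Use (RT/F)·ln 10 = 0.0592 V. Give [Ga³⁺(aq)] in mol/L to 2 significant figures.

2.3 M

The Tl⁺/Tl couple has the larger reduction potential, so it is the cathode: E°cell = −0.33 − (−0.54) = +0.21 V and n = 3.
From the Nernst equation, log Q = n(E° − E)/0.0592 = 3·(+0.21 − (+0.079))/0.0592 = 6.639.
Balancing electrons gives 3 Tl⁺(aq) + Ga(s) → 3 Tl(s) + Ga³⁺(aq); thus Q = [Ga³⁺(aq)] / [Tl⁺(aq)]^3.
Solving for the unknown gives log [Ga³⁺(aq)] = 0.369, so [Ga³⁺(aq)] ≈ 2.3 M.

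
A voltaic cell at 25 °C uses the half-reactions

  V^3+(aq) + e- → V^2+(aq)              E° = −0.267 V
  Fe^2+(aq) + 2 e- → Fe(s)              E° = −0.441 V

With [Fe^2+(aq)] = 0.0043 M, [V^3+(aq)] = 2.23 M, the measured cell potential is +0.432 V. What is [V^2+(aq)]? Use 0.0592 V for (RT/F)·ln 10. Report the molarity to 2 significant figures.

0.0015 M

The V³⁺/V²⁺ couple has the larger reduction potential, so it is the cathode: E°cell = −0.267 − (−0.441) = +0.174 V and n = 2.
Rearranging E = E° − (0.0592/n)·log Q gives log Q = 2(+0.174 − (+0.432))/0.0592 = −8.716.
The balanced reaction is 2 V^3+(aq) + Fe(s) → 2 V^2+(aq) + Fe^2+(aq), so Q = ([V^2+(aq)]^2·[Fe^2+(aq)]) / [V^3+(aq)]^2.
Solving for the unknown gives log [V^2+(aq)] = −2.826, so [V^2+(aq)] ≈ 0.0015 M.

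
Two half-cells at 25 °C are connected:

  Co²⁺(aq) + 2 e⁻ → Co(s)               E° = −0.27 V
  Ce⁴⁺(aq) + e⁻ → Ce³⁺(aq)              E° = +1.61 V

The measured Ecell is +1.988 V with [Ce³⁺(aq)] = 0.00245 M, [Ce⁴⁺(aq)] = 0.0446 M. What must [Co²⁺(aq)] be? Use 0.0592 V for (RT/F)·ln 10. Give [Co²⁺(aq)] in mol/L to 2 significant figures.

0.074 M

The Ce⁴⁺/Ce³⁺ couple has the larger reduction potential, so it is the cathode: E°cell = +1.61 − (−0.27) = +1.88 V and n = 2.
From the Nernst equation, log Q = n(E° − E)/0.0592 = 2·(+1.88 − (+1.988))/0.0592 = −3.649.
Balancing electrons gives 2 Ce⁴⁺(aq) + Co(s) → 2 Ce³⁺(aq) + Co²⁺(aq); thus Q = ([Ce³⁺(aq)]^2·[Co²⁺(aq)]) / [Ce⁴⁺(aq)]^2.
Substituting the known concentrations and solving, log [Co²⁺(aq)] = −1.129 and [Co²⁺(aq)] = 0.074 M.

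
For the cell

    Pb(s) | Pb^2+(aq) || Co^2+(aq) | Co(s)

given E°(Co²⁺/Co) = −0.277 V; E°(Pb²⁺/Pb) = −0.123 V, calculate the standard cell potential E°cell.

−0.154 V

By convention the left-hand electrode in cell notation is the anode (oxidation) and the right-hand electrode is the cathode (reduction).
E°cell = E°(right) − E°(left) = −0.277 − (−0.123) = −0.154 V.
The negative sign shows that, as written, the cell would require an external voltage to drive the reaction.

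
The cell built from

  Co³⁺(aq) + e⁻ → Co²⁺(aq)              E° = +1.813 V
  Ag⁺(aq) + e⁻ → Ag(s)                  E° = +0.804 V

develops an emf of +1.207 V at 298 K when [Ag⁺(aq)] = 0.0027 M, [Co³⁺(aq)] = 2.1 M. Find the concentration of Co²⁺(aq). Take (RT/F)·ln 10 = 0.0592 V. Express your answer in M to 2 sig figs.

Co³⁺/Co²⁺ is the cathode (higher E°); E°cell = +1.813 − (+0.804) = +1.009 V with n = 1.
From the Nernst equation, log Q = n(E° − E)/0.0592 = 1·(+1.009 − (+1.207))/0.0592 = −3.345.
For Co³⁺(aq) + Ag(s) → Co²⁺(aq) + Ag⁺(aq), the reaction quotient is Q = ([Co²⁺(aq)]·[Ag⁺(aq)]) / [Co³⁺(aq)].
Isolating [Co²⁺(aq)] in Q = 10^{−3.345} yields log [Co²⁺(aq)] = −0.454, i.e. 0.35 M.

0.35 M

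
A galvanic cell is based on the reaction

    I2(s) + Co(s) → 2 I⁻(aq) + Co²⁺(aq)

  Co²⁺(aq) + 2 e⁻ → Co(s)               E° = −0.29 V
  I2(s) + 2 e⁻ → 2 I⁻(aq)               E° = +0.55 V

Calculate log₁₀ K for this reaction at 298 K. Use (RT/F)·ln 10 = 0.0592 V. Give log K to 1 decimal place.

The I₂/I⁻ couple is reduced (cathode); E°cell = +0.55 − (−0.29) = +0.84 V with n = 2.
At equilibrium E = 0, so log K = nE°cell / 0.0592 = (2)(+0.84) / 0.0592 = 28.4.

log K = 28.4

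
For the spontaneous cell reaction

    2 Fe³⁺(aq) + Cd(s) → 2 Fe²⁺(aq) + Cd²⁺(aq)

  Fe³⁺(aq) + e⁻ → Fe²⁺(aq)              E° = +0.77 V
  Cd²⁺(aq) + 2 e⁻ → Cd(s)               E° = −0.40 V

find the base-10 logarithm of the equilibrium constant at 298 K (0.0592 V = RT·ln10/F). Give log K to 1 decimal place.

log K = 39.5

The Fe³⁺/Fe²⁺ couple is reduced (cathode); E°cell = +0.77 − (−0.40) = +1.17 V with n = 2.
At equilibrium E = 0, so log K = nE°cell / 0.0592 = (2)(+1.17) / 0.0592 = 39.5.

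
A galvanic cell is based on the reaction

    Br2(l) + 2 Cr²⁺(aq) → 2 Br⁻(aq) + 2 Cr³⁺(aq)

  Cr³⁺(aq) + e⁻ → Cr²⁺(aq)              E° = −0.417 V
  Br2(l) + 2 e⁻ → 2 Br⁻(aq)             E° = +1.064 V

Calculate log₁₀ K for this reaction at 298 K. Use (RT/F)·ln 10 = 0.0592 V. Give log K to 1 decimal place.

log K = 50.0

The Br₂/Br⁻ couple is reduced (cathode); E°cell = +1.064 − (−0.417) = +1.481 V with n = 2.
At equilibrium E = 0, so log K = nE°cell / 0.0592 = (2)(+1.481) / 0.0592 = 50.0.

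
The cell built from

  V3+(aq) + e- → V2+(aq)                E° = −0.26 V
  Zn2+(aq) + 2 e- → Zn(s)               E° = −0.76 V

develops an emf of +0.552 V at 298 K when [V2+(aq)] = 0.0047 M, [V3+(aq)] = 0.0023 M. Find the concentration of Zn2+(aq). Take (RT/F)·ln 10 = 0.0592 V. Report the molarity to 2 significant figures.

With V³⁺/V²⁺ at the cathode and Zn²⁺/Zn at the anode, E°cell = −0.26 − (−0.76) = +0.50 V (n = 2).
Since E = E° − (0.0592/n)·log Q, log Q = n(E° − E)/0.0592 = −1.757.
The balanced reaction is 2 V3+(aq) + Zn(s) → 2 V2+(aq) + Zn2+(aq), so Q = ([V2+(aq)]^2·[Zn2+(aq)]) / [V3+(aq)]^2.
Solving for the unknown gives log [Zn2+(aq)] = −2.378, so [Zn2+(aq)] ≈ 0.0042 M.

0.0042 M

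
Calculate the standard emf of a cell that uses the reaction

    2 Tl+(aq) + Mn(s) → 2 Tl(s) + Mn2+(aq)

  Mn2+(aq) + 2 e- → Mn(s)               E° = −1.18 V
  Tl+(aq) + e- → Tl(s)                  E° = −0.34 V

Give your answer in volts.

In the reaction as written, Tl+(aq) is reduced (cathode) and Mn2+(aq) is produced by oxidation at the anode.
E°cell = E°(cathode) − E°(anode) = −0.34 − (−1.18) = +0.84 V.

+0.84 V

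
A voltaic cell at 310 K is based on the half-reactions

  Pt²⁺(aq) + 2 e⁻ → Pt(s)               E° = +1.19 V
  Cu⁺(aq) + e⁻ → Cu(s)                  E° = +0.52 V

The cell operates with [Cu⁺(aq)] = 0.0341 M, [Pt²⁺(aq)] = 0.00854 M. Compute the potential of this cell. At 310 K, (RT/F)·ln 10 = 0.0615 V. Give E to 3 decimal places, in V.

+0.697 V

Since E°(Pt²⁺/Pt) > E°(Cu⁺/Cu), Pt²⁺/Pt serves as the cathode.
E°cell = +1.19 − (+0.52) = +0.67 V, with n = 2 electrons transferred.
For the overall reaction Pt²⁺(aq) + 2 Cu(s) → Pt(s) + 2 Cu⁺(aq), Q = [Cu⁺(aq)]^2 / [Pt²⁺(aq)] = 0.136, giving log Q = −0.866.
Applying E = E° − (RT ln10/nF)·log Q gives +0.67 − (0.0615/2)(−0.866) = +0.697 V.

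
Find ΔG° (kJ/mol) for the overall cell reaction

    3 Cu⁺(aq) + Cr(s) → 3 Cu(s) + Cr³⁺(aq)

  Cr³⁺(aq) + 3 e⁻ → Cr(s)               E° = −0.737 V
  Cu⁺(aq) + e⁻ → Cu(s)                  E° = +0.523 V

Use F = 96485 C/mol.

In the reaction as written Cu⁺(aq) is reduced, so the Cu⁺/Cu couple is the cathode and Cr³⁺/Cr is the anode.
E°cell = +0.523 − (−0.737) = +1.260 V; balancing electrons gives n = 3.
ΔG° = −nFE°cell = −(3)(96485)(+1.260) J/mol = −365 kJ/mol.

−365 kJ/mol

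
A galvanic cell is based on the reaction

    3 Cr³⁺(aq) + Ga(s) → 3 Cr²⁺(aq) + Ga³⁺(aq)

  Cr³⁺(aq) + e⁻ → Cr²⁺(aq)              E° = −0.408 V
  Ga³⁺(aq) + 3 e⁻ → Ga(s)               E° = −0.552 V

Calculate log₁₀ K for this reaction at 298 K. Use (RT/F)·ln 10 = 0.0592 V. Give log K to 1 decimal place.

log K = 7.3

The Cr³⁺/Cr²⁺ couple is reduced (cathode); E°cell = −0.408 − (−0.552) = +0.144 V with n = 3.
At equilibrium E = 0, so log K = nE°cell / 0.0592 = (3)(+0.144) / 0.0592 = 7.3.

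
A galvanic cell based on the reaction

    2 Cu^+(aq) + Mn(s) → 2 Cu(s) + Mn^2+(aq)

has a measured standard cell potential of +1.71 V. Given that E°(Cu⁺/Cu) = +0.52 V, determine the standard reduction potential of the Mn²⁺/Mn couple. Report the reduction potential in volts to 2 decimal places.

In the reaction as written the Cu⁺/Cu couple is reduced (cathode) and Mn²⁺/Mn is oxidized (anode), so E°cell = E°(Cu⁺/Cu) − E°(Mn²⁺/Mn).
E°(Mn²⁺/Mn) = E°(cathode) − E°cell = +0.52 − (+1.71) = −1.19 V.

−1.19 V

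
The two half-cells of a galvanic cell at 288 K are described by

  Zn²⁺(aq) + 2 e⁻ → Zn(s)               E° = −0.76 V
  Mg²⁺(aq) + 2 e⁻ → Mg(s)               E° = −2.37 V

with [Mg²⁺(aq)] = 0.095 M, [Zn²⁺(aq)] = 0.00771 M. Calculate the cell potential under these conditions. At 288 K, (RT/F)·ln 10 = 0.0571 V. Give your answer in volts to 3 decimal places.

Since E°(Zn²⁺/Zn) > E°(Mg²⁺/Mg), Zn²⁺/Zn serves as the cathode.
The standard potential is −0.76 − (−2.37) = +1.61 V and the balanced reaction transfers n = 2 electrons.
Balancing gives Zn²⁺(aq) + Mg(s) → Zn(s) + Mg²⁺(aq); hence Q = [Mg²⁺(aq)] / [Zn²⁺(aq)] = 12.3 (log Q = 1.091).
Applying E = E° − (RT ln10/nF)·log Q gives +1.61 − (0.0571/2)(1.091) = +1.579 V.

+1.579 V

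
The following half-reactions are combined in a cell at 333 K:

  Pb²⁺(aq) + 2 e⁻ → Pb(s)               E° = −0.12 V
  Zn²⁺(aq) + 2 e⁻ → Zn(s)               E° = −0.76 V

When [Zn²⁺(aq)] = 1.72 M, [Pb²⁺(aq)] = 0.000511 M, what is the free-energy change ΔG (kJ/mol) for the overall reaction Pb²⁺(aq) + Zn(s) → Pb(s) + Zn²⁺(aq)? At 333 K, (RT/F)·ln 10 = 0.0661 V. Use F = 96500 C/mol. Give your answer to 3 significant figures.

E°cell = −0.12 − (−0.76) = +0.64 V; the balanced reaction transfers n = 2 electrons.
Q = [Zn²⁺(aq)] / [Pb²⁺(aq)] = 3.37×10^3, so log Q = 3.527 and E = +0.64 − (0.0661/2)(3.527) = +0.5234 V.
Then ΔG = −nFE = −2 × 96500 × +0.5234 J/mol = −101 kJ/mol.

−101 kJ/mol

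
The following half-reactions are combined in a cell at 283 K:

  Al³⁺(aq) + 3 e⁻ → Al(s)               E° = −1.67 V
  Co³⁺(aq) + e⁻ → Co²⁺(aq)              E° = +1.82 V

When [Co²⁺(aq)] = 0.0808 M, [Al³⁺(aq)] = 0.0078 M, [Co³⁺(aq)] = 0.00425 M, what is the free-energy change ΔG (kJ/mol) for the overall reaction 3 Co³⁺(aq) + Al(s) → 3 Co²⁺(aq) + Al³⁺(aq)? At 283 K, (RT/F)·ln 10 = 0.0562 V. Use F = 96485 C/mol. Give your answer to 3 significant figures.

With Co³⁺/Co²⁺ reduced at the cathode, E°cell = +1.82 − (−1.67) = +3.49 V and n = 3.
Q = ([Co²⁺(aq)]^3·[Al³⁺(aq)]) / [Co³⁺(aq)]^3 = 53.6, so log Q = 1.729 and E = +3.49 − (0.0562/3)(1.729) = +3.4576 V.
ΔG = −nFE = −(3)(96485)(+3.4576) J/mol = −1000 kJ/mol.

−1000 kJ/mol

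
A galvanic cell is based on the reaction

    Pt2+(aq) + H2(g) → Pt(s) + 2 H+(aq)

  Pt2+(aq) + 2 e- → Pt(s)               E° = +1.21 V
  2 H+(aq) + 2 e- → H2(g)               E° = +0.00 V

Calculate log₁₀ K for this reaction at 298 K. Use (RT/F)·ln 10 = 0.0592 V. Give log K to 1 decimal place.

log K = 40.9

The Pt²⁺/Pt couple is reduced (cathode); E°cell = +1.21 − (+0.00) = +1.21 V with n = 2.
At equilibrium E = 0, so log K = nE°cell / 0.0592 = (2)(+1.21) / 0.0592 = 40.9.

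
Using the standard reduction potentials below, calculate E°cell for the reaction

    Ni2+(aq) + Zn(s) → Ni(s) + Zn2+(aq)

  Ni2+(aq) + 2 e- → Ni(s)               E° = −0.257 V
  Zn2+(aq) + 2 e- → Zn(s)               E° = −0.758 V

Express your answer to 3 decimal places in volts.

+0.501 V

Ni2+(aq) gains electrons, so the Ni²⁺/Ni couple is the cathode; the Zn²⁺/Zn couple is the anode.
E°cell = E°(cathode) − E°(anode) = −0.257 − (−0.758) = +0.501 V.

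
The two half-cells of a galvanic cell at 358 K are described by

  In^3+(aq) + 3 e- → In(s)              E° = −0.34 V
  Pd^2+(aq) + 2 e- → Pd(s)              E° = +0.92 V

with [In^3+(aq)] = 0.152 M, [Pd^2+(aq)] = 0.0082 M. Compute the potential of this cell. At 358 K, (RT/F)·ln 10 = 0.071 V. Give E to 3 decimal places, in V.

+1.205 V

The Pd²⁺/Pd couple has the more positive E°, so it is the cathode; In³⁺/In is the anode.
The standard potential is +0.92 − (−0.34) = +1.26 V and the balanced reaction transfers n = 6 electrons.
For the overall reaction 3 Pd^2+(aq) + 2 In(s) → 3 Pd(s) + 2 In^3+(aq), Q = [In^3+(aq)]^2 / [Pd^2+(aq)]^3 = 4.19×10^4, giving log Q = 4.622.
By the Nernst equation, E = +1.26 − (0.071/6)·(4.622) = +1.205 V.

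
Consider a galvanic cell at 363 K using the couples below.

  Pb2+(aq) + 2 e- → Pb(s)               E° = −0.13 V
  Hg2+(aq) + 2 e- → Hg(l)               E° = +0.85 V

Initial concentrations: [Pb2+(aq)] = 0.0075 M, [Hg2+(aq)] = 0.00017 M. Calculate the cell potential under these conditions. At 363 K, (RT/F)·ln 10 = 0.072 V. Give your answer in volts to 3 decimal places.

+0.921 V

Since E°(Hg²⁺/Hg) > E°(Pb²⁺/Pb), Hg²⁺/Hg serves as the cathode.
The standard potential is +0.85 − (−0.13) = +0.98 V and the balanced reaction transfers n = 2 electrons.
The balanced reaction is Hg2+(aq) + Pb(s) → Hg(l) + Pb2+(aq), so Q = [Pb2+(aq)] / [Hg2+(aq)] = 44.1 and log Q = 1.645.
E = E° − (0.072/n)·log Q = +0.98 − (0.072/2)(1.645) = +0.921 V.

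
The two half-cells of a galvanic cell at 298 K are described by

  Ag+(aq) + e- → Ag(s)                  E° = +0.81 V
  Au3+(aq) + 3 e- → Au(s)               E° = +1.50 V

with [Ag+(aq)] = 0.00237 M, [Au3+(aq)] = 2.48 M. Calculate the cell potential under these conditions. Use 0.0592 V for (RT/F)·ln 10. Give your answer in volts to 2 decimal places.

+0.85 V

The Au³⁺/Au couple has the more positive E°, so it is the cathode; Ag⁺/Ag is the anode.
E°cell = +1.50 − (+0.81) = +0.69 V, with n = 3 electrons transferred.
Balancing gives Au3+(aq) + 3 Ag(s) → Au(s) + 3 Ag+(aq); hence Q = [Ag+(aq)]^3 / [Au3+(aq)] = 5.37×10^−9 (log Q = −8.270).
E = E° − (0.0592/n)·log Q = +0.69 − (0.0592/3)(−8.270) = +0.85 V.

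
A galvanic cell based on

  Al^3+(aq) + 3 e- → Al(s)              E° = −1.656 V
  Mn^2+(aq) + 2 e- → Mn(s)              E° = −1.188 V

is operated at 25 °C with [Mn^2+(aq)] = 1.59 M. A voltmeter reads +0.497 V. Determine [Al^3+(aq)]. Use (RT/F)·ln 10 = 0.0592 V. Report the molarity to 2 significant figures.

0.068 M

With Mn²⁺/Mn at the cathode and Al³⁺/Al at the anode, E°cell = −1.188 − (−1.656) = +0.468 V (n = 6).
Rearranging E = E° − (0.0592/n)·log Q gives log Q = 6(+0.468 − (+0.497))/0.0592 = −2.939.
For 3 Mn^2+(aq) + 2 Al(s) → 3 Mn(s) + 2 Al^3+(aq), the reaction quotient is Q = [Al^3+(aq)]^2 / [Mn^2+(aq)]^3.
Substituting the known concentrations and solving, log [Al^3+(aq)] = −1.167 and [Al^3+(aq)] = 0.068 M.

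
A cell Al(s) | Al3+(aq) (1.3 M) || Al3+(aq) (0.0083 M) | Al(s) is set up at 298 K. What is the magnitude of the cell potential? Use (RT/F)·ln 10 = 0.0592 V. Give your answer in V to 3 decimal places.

0.043 V

For a concentration cell E°cell = 0, since both electrodes use the same couple.
The compartment with the higher Al3+(aq) concentration (1.3 M) acts as the cathode; ions are reduced there and produced at the dilute (0.0083 M) anode.
With n = 3, Ecell = −(0.0592/3)·log([dilute]/[conc]) = −(0.0592/3)·log(0.0083/1.3) = +0.043 V.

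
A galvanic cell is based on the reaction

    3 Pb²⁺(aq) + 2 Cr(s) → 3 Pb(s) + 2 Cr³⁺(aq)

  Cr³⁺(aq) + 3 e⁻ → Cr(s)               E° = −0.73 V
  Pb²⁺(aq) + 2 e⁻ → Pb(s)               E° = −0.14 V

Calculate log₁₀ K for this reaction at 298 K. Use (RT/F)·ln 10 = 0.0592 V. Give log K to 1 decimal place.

log K = 59.8

The Pb²⁺/Pb couple is reduced (cathode); E°cell = −0.14 − (−0.73) = +0.59 V with n = 6.
At equilibrium E = 0, so log K = nE°cell / 0.0592 = (6)(+0.59) / 0.0592 = 59.8.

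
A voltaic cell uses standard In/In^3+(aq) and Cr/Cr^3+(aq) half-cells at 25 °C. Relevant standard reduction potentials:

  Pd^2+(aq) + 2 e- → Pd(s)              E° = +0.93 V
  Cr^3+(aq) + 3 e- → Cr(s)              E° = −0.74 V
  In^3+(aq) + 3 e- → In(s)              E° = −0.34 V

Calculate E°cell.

The In³⁺/In couple has the higher E°, so In ion is reduced (cathode) and Cr is oxidized (anode).
E°cell = E°(cathode) − E°(anode) = −0.34 − (−0.74) = +0.40 V.

+0.40 V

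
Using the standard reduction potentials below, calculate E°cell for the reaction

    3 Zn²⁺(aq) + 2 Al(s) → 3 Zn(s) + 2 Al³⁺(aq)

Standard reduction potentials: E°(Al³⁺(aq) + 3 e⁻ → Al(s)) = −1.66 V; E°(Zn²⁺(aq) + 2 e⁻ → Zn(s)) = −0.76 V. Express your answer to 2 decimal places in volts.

Zn²⁺(aq) gains electrons, so the Zn²⁺/Zn couple is the cathode; the Al³⁺/Al couple is the anode.
E°cell = E°(cathode) − E°(anode) = −0.76 − (−1.66) = +0.90 V.

+0.90 V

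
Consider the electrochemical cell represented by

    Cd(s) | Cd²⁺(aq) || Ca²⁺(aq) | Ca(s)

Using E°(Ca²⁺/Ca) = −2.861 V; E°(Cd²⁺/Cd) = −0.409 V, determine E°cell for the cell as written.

By convention the left-hand electrode in cell notation is the anode (oxidation) and the right-hand electrode is the cathode (reduction).
E°cell = E°(right) − E°(left) = −2.861 − (−0.409) = −2.452 V.
The negative sign shows that, as written, the cell would require an external voltage to drive the reaction.

−2.452 V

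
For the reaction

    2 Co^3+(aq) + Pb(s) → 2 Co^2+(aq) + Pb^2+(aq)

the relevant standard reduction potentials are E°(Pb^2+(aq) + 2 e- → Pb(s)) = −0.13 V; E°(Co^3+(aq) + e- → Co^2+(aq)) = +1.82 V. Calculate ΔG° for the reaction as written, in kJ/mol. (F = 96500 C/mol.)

−376 kJ/mol

In the reaction as written Co^3+(aq) is reduced, so the Co³⁺/Co²⁺ couple is the cathode and Pb²⁺/Pb is the anode.
E°cell = +1.82 − (−0.13) = +1.95 V; balancing electrons gives n = 2.
ΔG° = −nFE°cell = −(2)(96500)(+1.95) J/mol = −376 kJ/mol.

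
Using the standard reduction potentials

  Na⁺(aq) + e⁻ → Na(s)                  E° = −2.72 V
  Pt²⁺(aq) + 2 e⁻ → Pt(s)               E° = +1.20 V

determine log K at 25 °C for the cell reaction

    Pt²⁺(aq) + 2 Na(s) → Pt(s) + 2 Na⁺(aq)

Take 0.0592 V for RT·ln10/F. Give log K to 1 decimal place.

log K = 132.4

The Pt²⁺/Pt couple is reduced (cathode); E°cell = +1.20 − (−2.72) = +3.92 V with n = 2.
At equilibrium E = 0, so log K = nE°cell / 0.0592 = (2)(+3.92) / 0.0592 = 132.4.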